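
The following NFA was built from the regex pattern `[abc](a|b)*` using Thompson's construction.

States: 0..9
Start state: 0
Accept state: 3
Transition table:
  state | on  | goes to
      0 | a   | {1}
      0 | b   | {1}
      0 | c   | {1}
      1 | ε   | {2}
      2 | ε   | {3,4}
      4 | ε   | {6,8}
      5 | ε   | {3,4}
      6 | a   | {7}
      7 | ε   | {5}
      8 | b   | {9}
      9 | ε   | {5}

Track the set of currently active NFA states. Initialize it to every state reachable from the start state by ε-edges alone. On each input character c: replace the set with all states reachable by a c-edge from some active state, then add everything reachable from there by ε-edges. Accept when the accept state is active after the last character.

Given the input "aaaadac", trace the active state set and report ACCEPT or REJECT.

initial (ε-close {0}): {0}
'a' @ 1: {1,2,3,4,6,8}  ✓accept
'a' @ 2: {3,4,5,6,7,8}  ✓accept
'a' @ 3: {3,4,5,6,7,8}  ✓accept
'a' @ 4: {3,4,5,6,7,8}  ✓accept
'd' @ 5: {}  — dead — no transitions
rest 'ac' ignored (set empty)
after full input: {}  (accept=3 not in)

Answer: REJECT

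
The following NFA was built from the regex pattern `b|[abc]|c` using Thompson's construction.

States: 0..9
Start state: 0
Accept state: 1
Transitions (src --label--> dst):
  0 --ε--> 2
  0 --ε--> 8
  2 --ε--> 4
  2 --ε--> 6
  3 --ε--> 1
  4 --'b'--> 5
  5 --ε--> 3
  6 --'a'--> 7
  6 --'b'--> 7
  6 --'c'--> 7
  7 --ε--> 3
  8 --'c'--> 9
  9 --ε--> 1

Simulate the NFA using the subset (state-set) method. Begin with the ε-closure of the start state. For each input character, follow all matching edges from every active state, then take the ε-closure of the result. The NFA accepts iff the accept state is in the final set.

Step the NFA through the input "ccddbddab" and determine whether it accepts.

Answer: REJECT

Steps:
start: ε-closure({0}) = {0,2,4,6,8}
'c' @ 1: {1,3,7,9}  ✓accept
'c' @ 2: {}  — state set empty
rest 'ddbddab' ignored (set empty)
final: {}; accept 1 not in set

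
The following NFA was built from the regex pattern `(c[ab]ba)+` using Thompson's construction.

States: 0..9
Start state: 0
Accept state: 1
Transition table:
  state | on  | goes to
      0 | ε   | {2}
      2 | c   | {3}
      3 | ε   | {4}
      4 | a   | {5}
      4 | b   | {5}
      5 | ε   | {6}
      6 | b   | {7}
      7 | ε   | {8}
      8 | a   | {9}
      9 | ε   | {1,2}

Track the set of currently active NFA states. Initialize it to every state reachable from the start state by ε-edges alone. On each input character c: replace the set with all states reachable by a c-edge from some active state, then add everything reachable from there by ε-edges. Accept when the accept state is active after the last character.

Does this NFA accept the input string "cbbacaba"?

Answer: ACCEPT

Derivation:
S₀ = ε-closure({0}) = {0,2}
'c' @ 1: {3,4}
'b' @ 2: {5,6}
'b' @ 3: {7,8}
'a' @ 4: {1,2,9}  [accepting]
'c' @ 5: {3,4}
'a' @ 6: {5,6}
'b' @ 7: {7,8}
'a' @ 8: {1,2,9}  [accepting]
end set {1,2,9} — state 1 in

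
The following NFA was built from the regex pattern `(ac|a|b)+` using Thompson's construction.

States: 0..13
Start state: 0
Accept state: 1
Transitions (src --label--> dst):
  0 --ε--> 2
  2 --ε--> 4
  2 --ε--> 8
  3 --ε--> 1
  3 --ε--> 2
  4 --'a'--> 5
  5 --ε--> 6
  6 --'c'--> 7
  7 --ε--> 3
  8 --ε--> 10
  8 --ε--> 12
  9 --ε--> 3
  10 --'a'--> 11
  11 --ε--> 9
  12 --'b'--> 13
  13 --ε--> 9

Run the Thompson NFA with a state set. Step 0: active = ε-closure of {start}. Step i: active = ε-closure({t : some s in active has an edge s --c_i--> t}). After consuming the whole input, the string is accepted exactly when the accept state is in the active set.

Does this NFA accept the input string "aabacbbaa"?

start: ε-closure({0}) = {0,2,4,8,10,12}
'a' @ 1: {1,2,3,4,5,6,8,9,10,11,12}  ✓accept
'a' @ 2: {1,2,3,4,5,6,8,9,10,11,12}  ✓accept
'b' @ 3: {1,2,3,4,8,9,10,12,13}  ✓accept
'a' @ 4: {1,2,3,4,5,6,8,9,10,11,12}  ✓accept
'c' @ 5: {1,2,3,4,7,8,10,12}  ✓accept
'b' @ 6: {1,2,3,4,8,9,10,12,13}  ✓accept
'b' @ 7: {1,2,3,4,8,9,10,12,13}  ✓accept
'a' @ 8: {1,2,3,4,5,6,8,9,10,11,12}  ✓accept
'a' @ 9: {1,2,3,4,5,6,8,9,10,11,12}  ✓accept
end set {1,2,3,4,5,6,8,9,10,11,12} — state 1 in

Answer: ACCEPT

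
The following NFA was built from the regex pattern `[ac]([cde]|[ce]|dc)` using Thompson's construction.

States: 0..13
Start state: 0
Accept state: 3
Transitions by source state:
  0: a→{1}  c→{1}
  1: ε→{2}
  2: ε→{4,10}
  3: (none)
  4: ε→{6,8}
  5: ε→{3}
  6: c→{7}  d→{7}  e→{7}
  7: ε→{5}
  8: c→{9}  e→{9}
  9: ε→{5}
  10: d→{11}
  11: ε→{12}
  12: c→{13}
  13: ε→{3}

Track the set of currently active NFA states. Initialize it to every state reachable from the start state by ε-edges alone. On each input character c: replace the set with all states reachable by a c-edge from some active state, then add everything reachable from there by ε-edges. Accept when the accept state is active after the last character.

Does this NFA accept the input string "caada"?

Answer: REJECT

Derivation:
start: ε-closure({0}) = {0}
'c' @ 1: {1,2,4,6,8,10}
'a' @ 2: {}  — no active states
rest 'ada' ignored (set empty)
final: {}; accept 3 not in set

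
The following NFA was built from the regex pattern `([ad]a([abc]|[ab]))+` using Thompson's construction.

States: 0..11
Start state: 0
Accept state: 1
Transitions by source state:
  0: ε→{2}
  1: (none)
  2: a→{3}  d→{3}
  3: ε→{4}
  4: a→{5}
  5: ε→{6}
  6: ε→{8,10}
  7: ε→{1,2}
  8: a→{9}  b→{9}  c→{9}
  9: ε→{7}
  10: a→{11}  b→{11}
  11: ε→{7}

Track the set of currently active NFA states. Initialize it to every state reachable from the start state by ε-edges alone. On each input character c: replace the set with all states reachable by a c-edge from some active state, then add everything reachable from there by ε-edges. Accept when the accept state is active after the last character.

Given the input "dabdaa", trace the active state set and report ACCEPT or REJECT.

S₀ = ε-closure({0}) = {0,2}
'd' @ 1: {3,4}
'a' @ 2: {5,6,8,10}
'b' @ 3: {1,2,7,9,11}  (accept∈set)
'd' @ 4: {3,4}
'a' @ 5: {5,6,8,10}
'a' @ 6: {1,2,7,9,11}  (accept∈set)
final: {1,2,7,9,11}; accept 1 in set

Answer: ACCEPT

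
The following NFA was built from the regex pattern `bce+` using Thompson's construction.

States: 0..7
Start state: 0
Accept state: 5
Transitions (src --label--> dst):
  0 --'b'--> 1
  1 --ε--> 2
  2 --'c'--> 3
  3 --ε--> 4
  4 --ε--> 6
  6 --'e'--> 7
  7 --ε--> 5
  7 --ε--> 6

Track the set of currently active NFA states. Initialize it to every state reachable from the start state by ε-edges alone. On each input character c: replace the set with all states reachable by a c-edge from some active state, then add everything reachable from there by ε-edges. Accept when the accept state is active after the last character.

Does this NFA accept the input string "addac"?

Answer: REJECT

Steps:
start: ε-closure({0}) = {0}
'a' @ 1: {}  — dead — no transitions
rest 'ddac' ignored (set empty)
after full input: {}  (accept=5 not in)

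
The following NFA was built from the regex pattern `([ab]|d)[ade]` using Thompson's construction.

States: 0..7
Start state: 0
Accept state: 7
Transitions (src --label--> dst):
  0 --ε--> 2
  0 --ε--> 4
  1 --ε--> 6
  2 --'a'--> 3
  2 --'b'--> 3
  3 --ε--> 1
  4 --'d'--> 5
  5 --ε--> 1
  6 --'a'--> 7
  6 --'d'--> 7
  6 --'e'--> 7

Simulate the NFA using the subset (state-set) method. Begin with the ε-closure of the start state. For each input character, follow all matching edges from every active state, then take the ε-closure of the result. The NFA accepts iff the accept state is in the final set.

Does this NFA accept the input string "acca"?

initial (ε-close {0}): {0,2,4}
'a' @ 1: {1,3,6}
'c' @ 2: {}  — no active states
rest 'ca' ignored (set empty)
after full input: {}  (accept=7 not in)

Answer: REJECT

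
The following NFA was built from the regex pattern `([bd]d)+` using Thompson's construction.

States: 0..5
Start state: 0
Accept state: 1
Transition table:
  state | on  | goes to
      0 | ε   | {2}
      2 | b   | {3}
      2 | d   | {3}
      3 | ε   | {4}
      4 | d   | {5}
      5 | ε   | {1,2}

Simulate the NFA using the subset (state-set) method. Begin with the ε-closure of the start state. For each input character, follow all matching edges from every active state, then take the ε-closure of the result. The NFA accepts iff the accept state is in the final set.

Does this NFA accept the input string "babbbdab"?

S₀ = ε-closure({0}) = {0,2}
'b' @ 1: {3,4}
'a' @ 2: {}  — state set empty
rest 'bbbdab' ignored (set empty)
after full input: {}  (accept=1 not in)

Answer: REJECT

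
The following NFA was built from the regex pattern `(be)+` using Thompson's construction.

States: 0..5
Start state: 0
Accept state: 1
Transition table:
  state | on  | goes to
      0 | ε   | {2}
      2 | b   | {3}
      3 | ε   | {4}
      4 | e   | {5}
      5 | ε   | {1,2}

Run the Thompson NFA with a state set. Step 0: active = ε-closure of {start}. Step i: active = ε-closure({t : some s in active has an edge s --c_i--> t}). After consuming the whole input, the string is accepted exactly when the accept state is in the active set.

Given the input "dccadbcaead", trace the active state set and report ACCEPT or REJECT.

Answer: REJECT

Trace:
initial (ε-close {0}): {0,2}
'd' @ 1: {}  — state set empty
rest 'ccadbcaead' ignored (set empty)
final: {}; accept 1 not in set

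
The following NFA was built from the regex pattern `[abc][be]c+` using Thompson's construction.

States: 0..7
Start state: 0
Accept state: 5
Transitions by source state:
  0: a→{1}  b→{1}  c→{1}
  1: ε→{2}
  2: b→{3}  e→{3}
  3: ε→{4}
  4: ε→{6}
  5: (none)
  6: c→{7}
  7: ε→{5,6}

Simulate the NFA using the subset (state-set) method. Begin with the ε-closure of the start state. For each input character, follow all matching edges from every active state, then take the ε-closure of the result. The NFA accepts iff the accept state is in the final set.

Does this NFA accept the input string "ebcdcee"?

Answer: REJECT

Derivation:
S₀ = ε-closure({0}) = {0}
'e' @ 1: {}  — dead — no transitions
rest 'bcdcee' ignored (set empty)
final: {}; accept 5 not in set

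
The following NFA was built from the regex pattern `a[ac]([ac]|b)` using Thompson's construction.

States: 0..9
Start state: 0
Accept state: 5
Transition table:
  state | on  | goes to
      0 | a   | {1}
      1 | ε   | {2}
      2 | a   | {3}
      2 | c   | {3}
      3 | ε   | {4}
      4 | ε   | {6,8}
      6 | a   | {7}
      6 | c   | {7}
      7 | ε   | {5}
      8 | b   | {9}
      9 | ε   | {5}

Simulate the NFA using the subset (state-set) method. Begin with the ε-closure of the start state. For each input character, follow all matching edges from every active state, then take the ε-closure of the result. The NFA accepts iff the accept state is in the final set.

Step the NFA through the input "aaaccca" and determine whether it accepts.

Answer: REJECT

Trace:
initial (ε-close {0}): {0}
'a' @ 1: {1,2}
'a' @ 2: {3,4,6,8}
'a' @ 3: {5,7}  [accepting]
'c' @ 4: {}  — no active states
rest 'cca' ignored (set empty)
end set {} — state 5 not in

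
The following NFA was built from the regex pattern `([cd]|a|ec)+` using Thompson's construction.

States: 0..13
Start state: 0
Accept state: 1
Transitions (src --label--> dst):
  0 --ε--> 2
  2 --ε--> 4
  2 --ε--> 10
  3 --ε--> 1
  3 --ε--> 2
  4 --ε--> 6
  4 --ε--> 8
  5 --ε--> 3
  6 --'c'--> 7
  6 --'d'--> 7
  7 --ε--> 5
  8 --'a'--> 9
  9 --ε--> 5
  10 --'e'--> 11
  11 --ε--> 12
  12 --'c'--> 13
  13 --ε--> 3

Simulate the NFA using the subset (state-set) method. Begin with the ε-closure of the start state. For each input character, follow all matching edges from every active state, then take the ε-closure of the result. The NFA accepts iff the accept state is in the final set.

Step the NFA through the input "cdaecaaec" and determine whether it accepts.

S₀ = ε-closure({0}) = {0,2,4,6,8,10}
'c' @ 1: {1,2,3,4,5,6,7,8,10}  ✓accept
'd' @ 2: {1,2,3,4,5,6,7,8,10}  ✓accept
'a' @ 3: {1,2,3,4,5,6,8,9,10}  ✓accept
'e' @ 4: {11,12}
'c' @ 5: {1,2,3,4,6,8,10,13}  ✓accept
'a' @ 6: {1,2,3,4,5,6,8,9,10}  ✓accept
'a' @ 7: {1,2,3,4,5,6,8,9,10}  ✓accept
'e' @ 8: {11,12}
'c' @ 9: {1,2,3,4,6,8,10,13}  ✓accept
after full input: {1,2,3,4,6,8,10,13}  (accept=1 in)

Answer: ACCEPT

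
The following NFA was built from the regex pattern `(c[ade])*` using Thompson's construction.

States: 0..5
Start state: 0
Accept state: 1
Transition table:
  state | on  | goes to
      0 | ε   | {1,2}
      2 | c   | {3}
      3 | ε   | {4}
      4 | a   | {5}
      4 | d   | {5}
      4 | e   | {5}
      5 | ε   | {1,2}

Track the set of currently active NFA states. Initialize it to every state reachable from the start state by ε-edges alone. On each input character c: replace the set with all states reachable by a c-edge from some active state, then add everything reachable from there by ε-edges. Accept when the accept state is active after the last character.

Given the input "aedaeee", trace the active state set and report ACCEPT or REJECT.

initial (ε-close {0}): {0,1,2}
'a' @ 1: {}  — no active states
rest 'edaeee' ignored (set empty)
end set {} — state 1 not in

Answer: REJECT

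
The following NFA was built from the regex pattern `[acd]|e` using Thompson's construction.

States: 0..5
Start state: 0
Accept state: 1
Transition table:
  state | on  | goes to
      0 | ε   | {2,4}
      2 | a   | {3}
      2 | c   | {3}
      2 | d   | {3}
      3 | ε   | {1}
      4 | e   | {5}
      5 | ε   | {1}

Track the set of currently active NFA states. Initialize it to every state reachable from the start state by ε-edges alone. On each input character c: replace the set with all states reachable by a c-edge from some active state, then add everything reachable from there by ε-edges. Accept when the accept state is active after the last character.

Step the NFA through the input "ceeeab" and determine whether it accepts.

Answer: REJECT

Derivation:
S₀ = ε-closure({0}) = {0,2,4}
'c' @ 1: {1,3}  (accept∈set)
'e' @ 2: {}  — state set empty
rest 'eeab' ignored (set empty)
after full input: {}  (accept=1 not in)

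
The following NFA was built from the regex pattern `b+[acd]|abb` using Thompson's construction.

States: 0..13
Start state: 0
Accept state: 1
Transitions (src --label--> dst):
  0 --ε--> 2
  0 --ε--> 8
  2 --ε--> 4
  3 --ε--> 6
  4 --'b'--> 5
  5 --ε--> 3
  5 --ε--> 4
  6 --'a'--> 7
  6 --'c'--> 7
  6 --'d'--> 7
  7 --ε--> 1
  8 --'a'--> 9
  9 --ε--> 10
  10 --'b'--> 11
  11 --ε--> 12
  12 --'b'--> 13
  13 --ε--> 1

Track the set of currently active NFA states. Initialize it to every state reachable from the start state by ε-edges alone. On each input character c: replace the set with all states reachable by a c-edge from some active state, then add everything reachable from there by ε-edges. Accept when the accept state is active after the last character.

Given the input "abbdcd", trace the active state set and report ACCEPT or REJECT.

start: ε-closure({0}) = {0,2,4,8}
'a' @ 1: {9,10}
'b' @ 2: {11,12}
'b' @ 3: {1,13}  [accepting]
'd' @ 4: {}  — no active states
rest 'cd' ignored (set empty)
final: {}; accept 1 not in set

Answer: REJECT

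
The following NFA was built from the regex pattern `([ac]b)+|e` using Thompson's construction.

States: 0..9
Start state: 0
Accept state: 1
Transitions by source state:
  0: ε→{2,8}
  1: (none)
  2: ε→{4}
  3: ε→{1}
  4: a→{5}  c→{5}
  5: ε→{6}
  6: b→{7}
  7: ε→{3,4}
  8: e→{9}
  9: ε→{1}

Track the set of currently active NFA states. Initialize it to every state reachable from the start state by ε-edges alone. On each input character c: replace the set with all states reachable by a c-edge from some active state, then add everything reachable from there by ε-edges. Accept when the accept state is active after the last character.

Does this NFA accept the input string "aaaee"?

Answer: REJECT

Steps:
initial (ε-close {0}): {0,2,4,8}
'a' @ 1: {5,6}
'a' @ 2: {}  — no active states
rest 'aee' ignored (set empty)
final: {}; accept 1 not in set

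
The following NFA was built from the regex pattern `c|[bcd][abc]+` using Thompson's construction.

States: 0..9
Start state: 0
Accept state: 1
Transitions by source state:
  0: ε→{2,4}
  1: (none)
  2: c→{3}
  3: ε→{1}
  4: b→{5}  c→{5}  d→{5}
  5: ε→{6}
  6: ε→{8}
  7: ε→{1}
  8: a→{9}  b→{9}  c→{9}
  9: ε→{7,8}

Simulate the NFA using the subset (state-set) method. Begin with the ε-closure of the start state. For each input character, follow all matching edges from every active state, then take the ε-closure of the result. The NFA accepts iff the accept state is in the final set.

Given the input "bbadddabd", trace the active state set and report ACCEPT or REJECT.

initial (ε-close {0}): {0,2,4}
'b' @ 1: {5,6,8}
'b' @ 2: {1,7,8,9}  [accepting]
'a' @ 3: {1,7,8,9}  [accepting]
'd' @ 4: {}  — state set empty
rest 'ddabd' ignored (set empty)
end set {} — state 1 not in

Answer: REJECT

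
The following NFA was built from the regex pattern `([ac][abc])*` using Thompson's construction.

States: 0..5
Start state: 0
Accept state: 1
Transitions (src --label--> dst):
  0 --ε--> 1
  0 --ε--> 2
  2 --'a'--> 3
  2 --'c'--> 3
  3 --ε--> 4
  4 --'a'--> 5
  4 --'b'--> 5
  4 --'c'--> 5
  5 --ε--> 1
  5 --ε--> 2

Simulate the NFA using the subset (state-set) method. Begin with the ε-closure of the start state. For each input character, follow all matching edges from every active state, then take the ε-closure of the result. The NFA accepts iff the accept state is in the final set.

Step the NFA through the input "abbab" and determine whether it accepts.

S₀ = ε-closure({0}) = {0,1,2}
'a' @ 1: {3,4}
'b' @ 2: {1,2,5}  (accept∈set)
'b' @ 3: {}  — dead — no transitions
rest 'ab' ignored (set empty)
end set {} — state 1 not in

Answer: REJECT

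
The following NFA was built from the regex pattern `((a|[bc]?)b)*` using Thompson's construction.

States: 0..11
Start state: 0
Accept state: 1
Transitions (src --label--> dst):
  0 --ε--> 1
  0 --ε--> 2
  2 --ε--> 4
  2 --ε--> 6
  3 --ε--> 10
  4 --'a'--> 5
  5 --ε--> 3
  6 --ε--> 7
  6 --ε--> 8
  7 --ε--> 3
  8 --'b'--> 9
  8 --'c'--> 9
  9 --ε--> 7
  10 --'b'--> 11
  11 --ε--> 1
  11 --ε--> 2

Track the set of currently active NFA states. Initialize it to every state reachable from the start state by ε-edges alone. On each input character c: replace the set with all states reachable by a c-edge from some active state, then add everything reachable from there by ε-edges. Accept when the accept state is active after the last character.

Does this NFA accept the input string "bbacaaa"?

initial (ε-close {0}): {0,1,2,3,4,6,7,8,10}
'b' @ 1: {1,2,3,4,6,7,8,9,10,11}  ✓accept
'b' @ 2: {1,2,3,4,6,7,8,9,10,11}  ✓accept
'a' @ 3: {3,5,10}
'c' @ 4: {}  — state set empty
rest 'aaa' ignored (set empty)
after full input: {}  (accept=1 not in)

Answer: REJECT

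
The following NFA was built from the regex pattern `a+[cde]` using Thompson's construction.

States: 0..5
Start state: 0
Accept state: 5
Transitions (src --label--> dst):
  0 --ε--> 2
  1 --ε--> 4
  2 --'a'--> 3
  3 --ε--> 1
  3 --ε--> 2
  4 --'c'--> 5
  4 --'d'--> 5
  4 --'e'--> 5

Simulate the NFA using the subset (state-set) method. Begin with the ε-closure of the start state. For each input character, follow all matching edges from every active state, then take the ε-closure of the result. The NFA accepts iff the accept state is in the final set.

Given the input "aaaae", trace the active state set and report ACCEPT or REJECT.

Answer: ACCEPT

Trace:
S₀ = ε-closure({0}) = {0,2}
'a' @ 1: {1,2,3,4}
'a' @ 2: {1,2,3,4}
'a' @ 3: {1,2,3,4}
'a' @ 4: {1,2,3,4}
'e' @ 5: {5}  (accept∈set)
end set {5} — state 5 in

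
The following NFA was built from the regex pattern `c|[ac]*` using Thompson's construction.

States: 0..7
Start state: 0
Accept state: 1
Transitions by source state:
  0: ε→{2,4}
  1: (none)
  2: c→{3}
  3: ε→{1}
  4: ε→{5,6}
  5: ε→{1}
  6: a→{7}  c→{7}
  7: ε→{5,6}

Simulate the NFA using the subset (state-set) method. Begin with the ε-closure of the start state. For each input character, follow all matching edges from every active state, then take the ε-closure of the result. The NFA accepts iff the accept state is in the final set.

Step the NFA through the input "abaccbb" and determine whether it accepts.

Answer: REJECT

Derivation:
S₀ = ε-closure({0}) = {0,1,2,4,5,6}
'a' @ 1: {1,5,6,7}  ✓accept
'b' @ 2: {}  — state set empty
rest 'accbb' ignored (set empty)
final: {}; accept 1 not in set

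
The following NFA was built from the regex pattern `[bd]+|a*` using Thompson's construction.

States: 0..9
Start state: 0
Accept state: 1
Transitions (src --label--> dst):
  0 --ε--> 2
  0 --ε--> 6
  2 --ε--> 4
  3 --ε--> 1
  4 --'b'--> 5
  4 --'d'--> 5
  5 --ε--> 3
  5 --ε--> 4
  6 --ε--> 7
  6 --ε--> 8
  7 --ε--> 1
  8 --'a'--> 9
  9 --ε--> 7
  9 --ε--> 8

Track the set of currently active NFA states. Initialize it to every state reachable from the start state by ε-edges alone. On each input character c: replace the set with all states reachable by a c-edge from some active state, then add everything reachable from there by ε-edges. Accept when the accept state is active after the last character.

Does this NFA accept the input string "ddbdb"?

initial (ε-close {0}): {0,1,2,4,6,7,8}
'd' @ 1: {1,3,4,5}  [accepting]
'd' @ 2: {1,3,4,5}  [accepting]
'b' @ 3: {1,3,4,5}  [accepting]
'd' @ 4: {1,3,4,5}  [accepting]
'b' @ 5: {1,3,4,5}  [accepting]
after full input: {1,3,4,5}  (accept=1 in)

Answer: ACCEPT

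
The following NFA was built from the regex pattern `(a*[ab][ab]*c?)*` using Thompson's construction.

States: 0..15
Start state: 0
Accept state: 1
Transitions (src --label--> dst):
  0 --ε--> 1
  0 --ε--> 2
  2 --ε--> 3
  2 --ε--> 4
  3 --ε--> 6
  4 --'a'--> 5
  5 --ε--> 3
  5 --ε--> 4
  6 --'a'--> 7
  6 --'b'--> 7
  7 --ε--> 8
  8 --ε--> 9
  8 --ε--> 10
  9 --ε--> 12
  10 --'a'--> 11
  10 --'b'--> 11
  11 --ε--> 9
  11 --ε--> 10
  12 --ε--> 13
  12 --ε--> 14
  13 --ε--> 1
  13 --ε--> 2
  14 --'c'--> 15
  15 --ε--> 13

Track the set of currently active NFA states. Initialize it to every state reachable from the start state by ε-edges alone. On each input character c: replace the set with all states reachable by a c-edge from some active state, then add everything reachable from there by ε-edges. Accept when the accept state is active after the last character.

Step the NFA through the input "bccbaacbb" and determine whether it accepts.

initial (ε-close {0}): {0,1,2,3,4,6}
'b' @ 1: {1,2,3,4,6,7,8,9,10,12,13,14}  ✓accept
'c' @ 2: {1,2,3,4,6,13,15}  ✓accept
'c' @ 3: {}  — state set empty
rest 'baacbb' ignored (set empty)
final: {}; accept 1 not in set

Answer: REJECT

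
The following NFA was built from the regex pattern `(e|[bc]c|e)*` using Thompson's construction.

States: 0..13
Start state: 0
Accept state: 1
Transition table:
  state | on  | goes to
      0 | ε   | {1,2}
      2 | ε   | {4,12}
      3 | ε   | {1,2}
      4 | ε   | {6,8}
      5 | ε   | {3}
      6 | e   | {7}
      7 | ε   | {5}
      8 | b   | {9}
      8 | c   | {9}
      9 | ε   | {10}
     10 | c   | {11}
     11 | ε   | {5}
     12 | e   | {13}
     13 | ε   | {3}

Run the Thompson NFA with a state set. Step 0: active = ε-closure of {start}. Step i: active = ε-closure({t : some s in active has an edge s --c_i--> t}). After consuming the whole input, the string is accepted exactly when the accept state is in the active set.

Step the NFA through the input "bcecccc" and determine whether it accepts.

Answer: ACCEPT

Trace:
initial (ε-close {0}): {0,1,2,4,6,8,12}
'b' @ 1: {9,10}
'c' @ 2: {1,2,3,4,5,6,8,11,12}  [accepting]
'e' @ 3: {1,2,3,4,5,6,7,8,12,13}  [accepting]
'c' @ 4: {9,10}
'c' @ 5: {1,2,3,4,5,6,8,11,12}  [accepting]
'c' @ 6: {9,10}
'c' @ 7: {1,2,3,4,5,6,8,11,12}  [accepting]
after full input: {1,2,3,4,5,6,8,11,12}  (accept=1 in)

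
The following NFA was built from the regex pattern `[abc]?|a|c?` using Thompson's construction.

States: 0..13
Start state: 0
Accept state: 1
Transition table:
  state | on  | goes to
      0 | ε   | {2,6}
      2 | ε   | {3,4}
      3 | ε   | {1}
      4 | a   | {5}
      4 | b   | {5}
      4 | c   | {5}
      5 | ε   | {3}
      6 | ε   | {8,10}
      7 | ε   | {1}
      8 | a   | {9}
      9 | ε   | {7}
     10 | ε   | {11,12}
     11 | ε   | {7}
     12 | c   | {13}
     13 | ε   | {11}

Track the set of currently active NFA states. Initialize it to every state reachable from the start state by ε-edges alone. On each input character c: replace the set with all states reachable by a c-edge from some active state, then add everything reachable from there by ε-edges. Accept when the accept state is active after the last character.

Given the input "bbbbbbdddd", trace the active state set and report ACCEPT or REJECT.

start: ε-closure({0}) = {0,1,2,3,4,6,7,8,10,11,12}
'b' @ 1: {1,3,5}  ✓accept
'b' @ 2: {}  — no active states
rest 'bbbbdddd' ignored (set empty)
end set {} — state 1 not in

Answer: REJECT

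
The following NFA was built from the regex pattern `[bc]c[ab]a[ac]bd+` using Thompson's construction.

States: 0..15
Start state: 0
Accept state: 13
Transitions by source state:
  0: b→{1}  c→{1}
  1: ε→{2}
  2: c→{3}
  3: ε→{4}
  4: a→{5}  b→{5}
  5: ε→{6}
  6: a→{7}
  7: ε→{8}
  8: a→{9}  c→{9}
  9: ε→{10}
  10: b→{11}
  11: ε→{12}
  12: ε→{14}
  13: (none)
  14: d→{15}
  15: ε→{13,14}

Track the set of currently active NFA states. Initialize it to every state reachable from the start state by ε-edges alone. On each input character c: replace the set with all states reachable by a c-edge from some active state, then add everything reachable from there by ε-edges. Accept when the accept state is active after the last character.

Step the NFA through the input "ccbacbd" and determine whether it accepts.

Answer: ACCEPT

Derivation:
start: ε-closure({0}) = {0}
'c' @ 1: {1,2}
'c' @ 2: {3,4}
'b' @ 3: {5,6}
'a' @ 4: {7,8}
'c' @ 5: {9,10}
'b' @ 6: {11,12,14}
'd' @ 7: {13,14,15}  ✓accept
after full input: {13,14,15}  (accept=13 in)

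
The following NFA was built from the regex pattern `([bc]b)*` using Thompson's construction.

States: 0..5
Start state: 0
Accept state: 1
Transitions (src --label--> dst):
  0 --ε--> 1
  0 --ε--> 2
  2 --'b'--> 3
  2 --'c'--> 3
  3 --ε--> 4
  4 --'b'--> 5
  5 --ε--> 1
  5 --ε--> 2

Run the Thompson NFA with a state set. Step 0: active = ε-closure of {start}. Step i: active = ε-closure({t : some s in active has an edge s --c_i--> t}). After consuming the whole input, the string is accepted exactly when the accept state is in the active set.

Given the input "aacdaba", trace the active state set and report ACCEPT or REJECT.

S₀ = ε-closure({0}) = {0,1,2}
'a' @ 1: {}  — state set empty
rest 'acdaba' ignored (set empty)
after full input: {}  (accept=1 not in)

Answer: REJECT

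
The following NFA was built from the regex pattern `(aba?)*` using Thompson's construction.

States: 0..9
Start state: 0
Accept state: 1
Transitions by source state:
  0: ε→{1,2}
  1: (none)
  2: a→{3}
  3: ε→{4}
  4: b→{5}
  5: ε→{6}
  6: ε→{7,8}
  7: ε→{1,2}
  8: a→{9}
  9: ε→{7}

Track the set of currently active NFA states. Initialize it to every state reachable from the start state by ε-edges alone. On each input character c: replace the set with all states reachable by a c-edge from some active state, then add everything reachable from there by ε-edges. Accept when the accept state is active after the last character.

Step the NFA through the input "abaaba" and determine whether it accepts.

Answer: ACCEPT

Derivation:
initial (ε-close {0}): {0,1,2}
'a' @ 1: {3,4}
'b' @ 2: {1,2,5,6,7,8}  (accept∈set)
'a' @ 3: {1,2,3,4,7,9}  (accept∈set)
'a' @ 4: {3,4}
'b' @ 5: {1,2,5,6,7,8}  (accept∈set)
'a' @ 6: {1,2,3,4,7,9}  (accept∈set)
end set {1,2,3,4,7,9} — state 1 in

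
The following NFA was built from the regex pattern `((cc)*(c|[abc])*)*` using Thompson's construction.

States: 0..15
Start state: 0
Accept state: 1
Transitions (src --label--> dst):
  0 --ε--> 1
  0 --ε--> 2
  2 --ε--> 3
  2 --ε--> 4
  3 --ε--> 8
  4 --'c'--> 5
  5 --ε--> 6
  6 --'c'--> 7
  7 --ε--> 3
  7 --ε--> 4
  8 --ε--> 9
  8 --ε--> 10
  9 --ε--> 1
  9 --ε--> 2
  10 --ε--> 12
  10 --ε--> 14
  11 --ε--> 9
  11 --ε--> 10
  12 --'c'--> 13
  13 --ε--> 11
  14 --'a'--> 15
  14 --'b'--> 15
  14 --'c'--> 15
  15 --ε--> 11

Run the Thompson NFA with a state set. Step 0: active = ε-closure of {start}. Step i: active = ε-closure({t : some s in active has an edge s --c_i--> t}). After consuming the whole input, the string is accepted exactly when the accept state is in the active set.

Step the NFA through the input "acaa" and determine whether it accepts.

Answer: ACCEPT

Derivation:
S₀ = ε-closure({0}) = {0,1,2,3,4,8,9,10,12,14}
'a' @ 1: {1,2,3,4,8,9,10,11,12,14,15}  (accept∈set)
'c' @ 2: {1,2,3,4,5,6,8,9,10,11,12,13,14,15}  (accept∈set)
'a' @ 3: {1,2,3,4,8,9,10,11,12,14,15}  (accept∈set)
'a' @ 4: {1,2,3,4,8,9,10,11,12,14,15}  (accept∈set)
end set {1,2,3,4,8,9,10,11,12,14,15} — state 1 in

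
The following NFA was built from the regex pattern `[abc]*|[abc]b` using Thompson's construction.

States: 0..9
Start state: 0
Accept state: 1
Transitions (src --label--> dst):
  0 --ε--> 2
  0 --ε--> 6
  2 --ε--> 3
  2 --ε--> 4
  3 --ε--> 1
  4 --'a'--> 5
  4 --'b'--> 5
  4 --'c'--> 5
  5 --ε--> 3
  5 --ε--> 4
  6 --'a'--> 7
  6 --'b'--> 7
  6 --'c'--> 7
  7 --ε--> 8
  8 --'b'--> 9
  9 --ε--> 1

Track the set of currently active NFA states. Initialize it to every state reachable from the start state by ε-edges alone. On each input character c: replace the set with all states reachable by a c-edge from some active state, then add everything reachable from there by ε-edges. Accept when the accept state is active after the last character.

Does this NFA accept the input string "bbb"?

initial (ε-close {0}): {0,1,2,3,4,6}
'b' @ 1: {1,3,4,5,7,8}  (accept∈set)
'b' @ 2: {1,3,4,5,9}  (accept∈set)
'b' @ 3: {1,3,4,5}  (accept∈set)
end set {1,3,4,5} — state 1 in

Answer: ACCEPT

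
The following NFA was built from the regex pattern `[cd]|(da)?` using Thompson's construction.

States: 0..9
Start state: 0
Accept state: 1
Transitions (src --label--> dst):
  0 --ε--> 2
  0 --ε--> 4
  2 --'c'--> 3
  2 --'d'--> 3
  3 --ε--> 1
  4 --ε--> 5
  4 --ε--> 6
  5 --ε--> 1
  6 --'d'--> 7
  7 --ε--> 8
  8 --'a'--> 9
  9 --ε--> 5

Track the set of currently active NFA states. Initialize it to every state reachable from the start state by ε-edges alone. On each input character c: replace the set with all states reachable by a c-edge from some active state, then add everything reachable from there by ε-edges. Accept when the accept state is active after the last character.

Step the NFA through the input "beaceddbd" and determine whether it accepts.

start: ε-closure({0}) = {0,1,2,4,5,6}
'b' @ 1: {}  — dead — no transitions
rest 'eaceddbd' ignored (set empty)
after full input: {}  (accept=1 not in)

Answer: REJECT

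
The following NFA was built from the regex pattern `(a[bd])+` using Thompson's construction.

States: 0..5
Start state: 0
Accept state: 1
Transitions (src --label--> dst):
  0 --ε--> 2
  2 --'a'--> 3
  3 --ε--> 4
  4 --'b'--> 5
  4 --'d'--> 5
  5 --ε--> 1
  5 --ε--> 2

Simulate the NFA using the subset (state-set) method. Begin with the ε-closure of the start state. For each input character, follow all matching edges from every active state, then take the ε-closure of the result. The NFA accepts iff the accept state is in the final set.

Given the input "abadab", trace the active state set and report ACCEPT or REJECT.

Answer: ACCEPT

Trace:
initial (ε-close {0}): {0,2}
'a' @ 1: {3,4}
'b' @ 2: {1,2,5}  (accept∈set)
'a' @ 3: {3,4}
'd' @ 4: {1,2,5}  (accept∈set)
'a' @ 5: {3,4}
'b' @ 6: {1,2,5}  (accept∈set)
end set {1,2,5} — state 1 in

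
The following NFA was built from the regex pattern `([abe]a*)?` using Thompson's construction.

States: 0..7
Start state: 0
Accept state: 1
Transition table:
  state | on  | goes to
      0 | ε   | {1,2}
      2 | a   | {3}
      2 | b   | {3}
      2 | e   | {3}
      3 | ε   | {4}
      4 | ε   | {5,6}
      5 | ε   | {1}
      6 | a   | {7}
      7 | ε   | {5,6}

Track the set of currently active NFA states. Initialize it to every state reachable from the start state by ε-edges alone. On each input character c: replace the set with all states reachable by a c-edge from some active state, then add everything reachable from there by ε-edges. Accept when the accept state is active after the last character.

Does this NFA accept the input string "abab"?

S₀ = ε-closure({0}) = {0,1,2}
'a' @ 1: {1,3,4,5,6}  (accept∈set)
'b' @ 2: {}  — no active states
rest 'ab' ignored (set empty)
after full input: {}  (accept=1 not in)

Answer: REJECT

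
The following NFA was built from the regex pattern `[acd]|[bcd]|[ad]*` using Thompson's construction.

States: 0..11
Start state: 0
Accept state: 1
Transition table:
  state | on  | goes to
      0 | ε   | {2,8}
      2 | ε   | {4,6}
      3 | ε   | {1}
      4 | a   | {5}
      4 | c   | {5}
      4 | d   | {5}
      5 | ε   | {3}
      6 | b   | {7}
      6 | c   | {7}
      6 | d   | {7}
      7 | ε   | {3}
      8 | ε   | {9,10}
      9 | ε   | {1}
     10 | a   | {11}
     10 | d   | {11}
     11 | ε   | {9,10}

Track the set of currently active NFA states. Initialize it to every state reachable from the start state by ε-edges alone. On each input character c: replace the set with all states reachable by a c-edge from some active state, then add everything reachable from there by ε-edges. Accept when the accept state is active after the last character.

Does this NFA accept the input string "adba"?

start: ε-closure({0}) = {0,1,2,4,6,8,9,10}
'a' @ 1: {1,3,5,9,10,11}  [accepting]
'd' @ 2: {1,9,10,11}  [accepting]
'b' @ 3: {}  — no active states
rest 'a' ignored (set empty)
end set {} — state 1 not in

Answer: REJECT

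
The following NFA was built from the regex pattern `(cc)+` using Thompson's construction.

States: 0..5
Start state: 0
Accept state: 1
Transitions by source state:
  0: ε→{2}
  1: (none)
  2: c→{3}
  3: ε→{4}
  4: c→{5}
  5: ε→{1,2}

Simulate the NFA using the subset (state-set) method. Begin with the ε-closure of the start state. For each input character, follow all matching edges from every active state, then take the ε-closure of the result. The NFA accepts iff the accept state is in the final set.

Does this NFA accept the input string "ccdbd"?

Answer: REJECT

Steps:
S₀ = ε-closure({0}) = {0,2}
'c' @ 1: {3,4}
'c' @ 2: {1,2,5}  (accept∈set)
'd' @ 3: {}  — dead — no transitions
rest 'bd' ignored (set empty)
after full input: {}  (accept=1 not in)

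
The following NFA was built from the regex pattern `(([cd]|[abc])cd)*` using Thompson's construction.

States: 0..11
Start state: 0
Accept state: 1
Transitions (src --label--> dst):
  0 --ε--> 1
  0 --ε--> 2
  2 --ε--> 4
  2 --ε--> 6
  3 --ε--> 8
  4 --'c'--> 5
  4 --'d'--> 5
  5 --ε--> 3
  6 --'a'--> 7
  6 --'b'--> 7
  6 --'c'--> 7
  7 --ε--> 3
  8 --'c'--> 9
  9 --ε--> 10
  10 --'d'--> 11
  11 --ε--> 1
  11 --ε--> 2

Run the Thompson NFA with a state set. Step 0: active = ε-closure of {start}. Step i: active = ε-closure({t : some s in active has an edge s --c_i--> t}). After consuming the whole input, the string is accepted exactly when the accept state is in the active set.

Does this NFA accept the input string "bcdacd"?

Answer: ACCEPT

Steps:
initial (ε-close {0}): {0,1,2,4,6}
'b' @ 1: {3,7,8}
'c' @ 2: {9,10}
'd' @ 3: {1,2,4,6,11}  [accepting]
'a' @ 4: {3,7,8}
'c' @ 5: {9,10}
'd' @ 6: {1,2,4,6,11}  [accepting]
final: {1,2,4,6,11}; accept 1 in set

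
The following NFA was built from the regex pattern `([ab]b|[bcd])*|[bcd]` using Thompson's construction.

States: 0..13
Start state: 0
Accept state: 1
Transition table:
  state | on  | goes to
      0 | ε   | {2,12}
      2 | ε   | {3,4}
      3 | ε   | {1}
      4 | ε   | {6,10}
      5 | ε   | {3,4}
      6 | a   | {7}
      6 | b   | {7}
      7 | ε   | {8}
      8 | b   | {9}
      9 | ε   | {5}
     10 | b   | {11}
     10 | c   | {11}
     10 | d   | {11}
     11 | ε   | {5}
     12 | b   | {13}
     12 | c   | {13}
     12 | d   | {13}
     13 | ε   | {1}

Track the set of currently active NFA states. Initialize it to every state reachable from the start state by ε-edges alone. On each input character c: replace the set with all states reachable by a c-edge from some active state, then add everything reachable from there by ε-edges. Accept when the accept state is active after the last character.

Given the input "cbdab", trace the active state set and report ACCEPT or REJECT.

Answer: ACCEPT

Trace:
S₀ = ε-closure({0}) = {0,1,2,3,4,6,10,12}
'c' @ 1: {1,3,4,5,6,10,11,13}  ✓accept
'b' @ 2: {1,3,4,5,6,7,8,10,11}  ✓accept
'd' @ 3: {1,3,4,5,6,10,11}  ✓accept
'a' @ 4: {7,8}
'b' @ 5: {1,3,4,5,6,9,10}  ✓accept
after full input: {1,3,4,5,6,9,10}  (accept=1 in)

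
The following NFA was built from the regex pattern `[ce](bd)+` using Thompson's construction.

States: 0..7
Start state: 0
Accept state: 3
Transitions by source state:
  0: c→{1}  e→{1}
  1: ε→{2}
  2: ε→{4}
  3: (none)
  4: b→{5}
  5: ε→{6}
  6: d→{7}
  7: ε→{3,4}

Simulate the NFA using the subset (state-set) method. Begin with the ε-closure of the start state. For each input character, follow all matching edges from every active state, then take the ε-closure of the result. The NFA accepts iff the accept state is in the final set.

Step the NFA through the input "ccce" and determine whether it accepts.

start: ε-closure({0}) = {0}
'c' @ 1: {1,2,4}
'c' @ 2: {}  — no active states
rest 'ce' ignored (set empty)
end set {} — state 3 not in

Answer: REJECT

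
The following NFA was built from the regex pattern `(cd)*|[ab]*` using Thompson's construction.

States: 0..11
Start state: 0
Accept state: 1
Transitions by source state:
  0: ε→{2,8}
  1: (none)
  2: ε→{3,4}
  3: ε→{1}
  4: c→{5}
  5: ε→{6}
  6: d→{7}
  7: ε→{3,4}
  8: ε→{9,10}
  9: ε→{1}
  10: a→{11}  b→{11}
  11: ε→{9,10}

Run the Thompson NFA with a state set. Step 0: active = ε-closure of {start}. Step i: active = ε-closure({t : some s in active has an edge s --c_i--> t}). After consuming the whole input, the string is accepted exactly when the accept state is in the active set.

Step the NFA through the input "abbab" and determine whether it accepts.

start: ε-closure({0}) = {0,1,2,3,4,8,9,10}
'a' @ 1: {1,9,10,11}  (accept∈set)
'b' @ 2: {1,9,10,11}  (accept∈set)
'b' @ 3: {1,9,10,11}  (accept∈set)
'a' @ 4: {1,9,10,11}  (accept∈set)
'b' @ 5: {1,9,10,11}  (accept∈set)
after full input: {1,9,10,11}  (accept=1 in)

Answer: ACCEPT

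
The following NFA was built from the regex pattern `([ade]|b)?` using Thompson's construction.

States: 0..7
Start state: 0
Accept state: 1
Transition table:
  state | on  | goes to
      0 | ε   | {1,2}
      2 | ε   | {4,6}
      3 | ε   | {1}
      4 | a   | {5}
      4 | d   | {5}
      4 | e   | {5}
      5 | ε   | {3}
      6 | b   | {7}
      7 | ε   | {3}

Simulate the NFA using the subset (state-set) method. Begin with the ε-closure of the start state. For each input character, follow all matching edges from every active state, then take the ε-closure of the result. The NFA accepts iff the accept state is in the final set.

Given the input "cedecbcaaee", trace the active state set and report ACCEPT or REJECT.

Answer: REJECT

Steps:
initial (ε-close {0}): {0,1,2,4,6}
'c' @ 1: {}  — state set empty
rest 'edecbcaaee' ignored (set empty)
after full input: {}  (accept=1 not in)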